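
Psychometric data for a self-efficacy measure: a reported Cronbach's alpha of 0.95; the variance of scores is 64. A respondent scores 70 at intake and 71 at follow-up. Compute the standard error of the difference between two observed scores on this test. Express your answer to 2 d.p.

2.53

σ = 64^(1/2) = 8.00000
SEM = 8.00000×√(1 − 0.95000) ≈ 1.78885
SE_diff = SEM × √2 ≈ 1.78885 × 1.41421 ≈ 2.52982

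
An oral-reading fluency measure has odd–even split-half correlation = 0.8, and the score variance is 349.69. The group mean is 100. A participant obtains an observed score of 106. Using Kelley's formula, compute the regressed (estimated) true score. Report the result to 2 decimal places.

r_full = 2·0.8 / (1 + 0.8) ≈ 0.8889
T̂ = 0.8889(106) + 0.1111(100) ≈ 105.3333

105.33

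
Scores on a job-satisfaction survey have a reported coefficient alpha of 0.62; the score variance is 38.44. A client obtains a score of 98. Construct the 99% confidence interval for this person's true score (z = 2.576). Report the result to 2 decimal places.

SD = √38.44 = 6.2000
The standard error of measurement is 6.2000×√(1 − 0.6200) ≈ 6.2000×0.6164 ≈ 3.8219.
Half-width = 2.576×3.8219 ≈ 9.8453
Interval: (88.1547, 107.8453)

[88.15, 107.85]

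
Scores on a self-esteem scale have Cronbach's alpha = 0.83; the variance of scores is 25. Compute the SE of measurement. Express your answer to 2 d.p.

2.06

σ = 25^(1/2) = 5.000
SEM = 5.000*√(1 − 0.830) ≈ 2.062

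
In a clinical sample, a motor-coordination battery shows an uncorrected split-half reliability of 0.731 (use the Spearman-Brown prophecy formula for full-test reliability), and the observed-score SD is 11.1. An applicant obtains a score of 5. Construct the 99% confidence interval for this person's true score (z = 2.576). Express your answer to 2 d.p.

[-6.27, 16.27]

Full-length reliability (Spearman-Brown) = 2(0.731)/(1+0.731) ≈ 0.84460
SEM = 11.10000 * √(1 − 0.84460) = 11.10000 * √0.15540 ≈ 11.10000 * 0.39421 ≈ 4.37573
Margin = 2.576 * 4.37573 ≈ 11.27188
Interval: (-6.27188, 16.27188)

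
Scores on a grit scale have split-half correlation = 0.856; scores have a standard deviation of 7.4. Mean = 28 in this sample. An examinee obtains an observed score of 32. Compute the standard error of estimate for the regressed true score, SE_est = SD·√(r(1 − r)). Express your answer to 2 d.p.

r_full = 2·0.856 / (1 + 0.856) ≈ 0.92241
SE_est = SD · √(r(1 − r)) = 7.40000 · √0.07157 ≈ 7.40000 · 0.26752 ≈ 1.97964

1.98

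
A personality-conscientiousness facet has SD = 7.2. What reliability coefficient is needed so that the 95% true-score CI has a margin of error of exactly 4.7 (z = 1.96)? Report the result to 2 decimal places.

0.89

Required SEM = 4.7 / 1.96 ≈ 2.39796
r = 1 − (SEM / SD)² = 1 − (2.39796 / 7.2)² ≈ 1 − 0.11092 ≈ 0.88908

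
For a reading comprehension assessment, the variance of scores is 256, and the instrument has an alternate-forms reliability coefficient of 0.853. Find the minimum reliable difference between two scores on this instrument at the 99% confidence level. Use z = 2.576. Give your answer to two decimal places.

SD = √256 ≈ 16.000
The standard error of measurement is 16.000×√(1 − 0.853) ≈ 16.000×0.383 ≈ 6.134.
SE_diff = SEM × √2 ≈ 6.134 × 1.414 ≈ 8.675
Minimum reliable difference = 2.576 × SE_diff ≈ 2.576 × 8.675 ≈ 22.348

22.35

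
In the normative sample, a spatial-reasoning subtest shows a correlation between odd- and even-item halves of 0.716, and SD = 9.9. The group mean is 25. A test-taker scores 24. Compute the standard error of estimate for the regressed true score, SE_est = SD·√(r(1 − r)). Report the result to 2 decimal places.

3.68

Spearman-Brown: r = 2(0.716) / (1 + 0.716) = 1.43200 / 1.71600 ≈ 0.83450
SE_est = 9.90000·√(0.83450·0.16550) ≈ 3.67916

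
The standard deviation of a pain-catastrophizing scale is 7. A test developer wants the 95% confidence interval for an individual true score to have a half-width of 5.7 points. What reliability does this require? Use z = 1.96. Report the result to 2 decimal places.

Required SEM = 5.7 / 1.96 ≈ 2.9082
Required reliability = 1 − (SEM/SD)² = 1 − 0.1726 ≈ 0.8274

0.83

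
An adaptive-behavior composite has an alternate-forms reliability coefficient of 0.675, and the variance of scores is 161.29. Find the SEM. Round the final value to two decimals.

σ = 161.29^(1/2) = 12.700
SEM = 12.700×√(1 − 0.675) ≃ 7.240

7.24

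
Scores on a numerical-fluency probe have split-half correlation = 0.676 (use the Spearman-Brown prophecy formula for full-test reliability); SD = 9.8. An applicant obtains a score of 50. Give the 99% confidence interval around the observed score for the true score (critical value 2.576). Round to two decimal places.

r_full = 2·0.676 / (1 + 0.676) ≈ 0.807
The standard error of measurement is 9.800*√(1 − 0.807) ≈ 9.800*0.440 ≈ 4.309.
Margin = 2.576 * 4.309 ≈ 11.100
Interval: (38.900, 61.100)

[38.90, 61.10]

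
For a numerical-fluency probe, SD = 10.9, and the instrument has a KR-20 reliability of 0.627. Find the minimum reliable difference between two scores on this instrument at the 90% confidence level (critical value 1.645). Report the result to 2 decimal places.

15.49

SEM = 10.9000 × √(1 − 0.6270) = 10.9000 × √0.3730 ≈ 10.9000 × 0.6107 ≈ 6.6570
Standard error of the difference = 6.6570·√2 ≈ 9.4145
Smallest detectable difference = 1.645×9.4145 ≈ 15.4868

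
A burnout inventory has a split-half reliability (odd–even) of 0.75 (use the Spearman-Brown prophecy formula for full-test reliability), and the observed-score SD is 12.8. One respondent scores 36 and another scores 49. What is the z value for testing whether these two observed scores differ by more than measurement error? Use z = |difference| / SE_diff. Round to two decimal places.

Full-length reliability (Spearman-Brown) = 2(0.75)/(1+0.75) ≈ 0.857
The standard error of measurement is 12.800*√(1 − 0.857) ≈ 12.800*0.378 ≈ 4.838.
SE_diff = √2 * SEM ≈ 6.842
z = 13 / 6.842 ≈ 1.900

1.90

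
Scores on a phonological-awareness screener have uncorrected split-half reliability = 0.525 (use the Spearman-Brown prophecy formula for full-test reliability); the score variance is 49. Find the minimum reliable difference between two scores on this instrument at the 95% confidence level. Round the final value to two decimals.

10.83

SD = √49 ≃ 7.0000
r_full = 2·0.525 / (1 + 0.525) ≃ 0.6885
SEM = 7.0000·√(1 − 0.6885) ≃ 3.9067
SE_diff = SEM · √2 ≃ 3.9067 · 1.4142 ≃ 5.5249
Minimum reliable difference = 1.96 · SE_diff ≃ 1.96 · 5.5249 ≃ 10.8288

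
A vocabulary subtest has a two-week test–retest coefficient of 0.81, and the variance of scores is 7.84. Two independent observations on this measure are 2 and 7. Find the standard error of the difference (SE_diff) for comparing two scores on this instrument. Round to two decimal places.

1.73

σ = 7.84^(1/2) = 2.80000
SEM = 2.80000 * √(1 − 0.81000) = 2.80000 * √0.19000 ≈ 2.80000 * 0.43589 ≈ 1.22049
SE_diff = SEM * √2 ≈ 1.22049 * 1.41421 ≈ 1.72604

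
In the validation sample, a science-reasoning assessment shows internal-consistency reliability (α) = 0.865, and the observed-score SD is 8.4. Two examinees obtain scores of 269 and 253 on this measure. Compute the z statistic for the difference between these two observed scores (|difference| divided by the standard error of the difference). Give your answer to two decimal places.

SEM = 8.400*√(1 − 0.865) ≈ 3.086
SE_diff = √2 * SEM ≈ 4.365
z = |269 − 253| / 4.365 = 16 / 4.365 ≈ 3.666

3.67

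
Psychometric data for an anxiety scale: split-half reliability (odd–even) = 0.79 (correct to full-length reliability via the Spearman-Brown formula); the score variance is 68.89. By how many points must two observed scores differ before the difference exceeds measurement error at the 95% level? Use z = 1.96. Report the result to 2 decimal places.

7.88

SD = √68.89 ≈ 8.300
r_full = 2·0.79 / (1 + 0.79) ≈ 0.883
The standard error of measurement is 8.300*√(1 − 0.883) ≈ 8.300*0.343 ≈ 2.843.
SE_diff = √2 * SEM ≈ 4.020
Minimum reliable difference = 1.96 * SE_diff ≈ 1.96 * 4.020 ≈ 7.880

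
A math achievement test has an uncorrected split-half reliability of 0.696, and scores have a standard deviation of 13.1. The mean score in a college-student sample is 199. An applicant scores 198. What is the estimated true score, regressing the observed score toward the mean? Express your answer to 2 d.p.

Spearman-Brown: r = 2(0.696) / (1 + 0.696) = 1.39200 / 1.69600 ≃ 0.82075
T̂ = r·X + (1 − r)·M = 0.82075*198 + 0.17925*199 ≃ 162.50943 + 35.66981 ≃ 198.17925

198.18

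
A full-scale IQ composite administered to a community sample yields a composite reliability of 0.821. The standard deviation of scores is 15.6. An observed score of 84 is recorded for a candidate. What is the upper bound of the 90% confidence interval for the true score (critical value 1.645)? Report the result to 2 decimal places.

The standard error of measurement is 15.600·√(1 − 0.821) ≈ 15.600·0.423 ≈ 6.600.
1.645 · SEM ≈ 10.857
Upper bound: 84 + 10.857 = 94.857

94.86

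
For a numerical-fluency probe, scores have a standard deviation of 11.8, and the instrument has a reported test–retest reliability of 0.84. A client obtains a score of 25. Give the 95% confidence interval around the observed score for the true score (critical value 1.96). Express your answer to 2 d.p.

[15.75, 34.25]

The standard error of measurement is 11.8000*√(1 − 0.8400) ≈ 11.8000*0.4000 ≈ 4.7200.
Half-width = 1.96*4.7200 ≈ 9.2512
Interval: (15.7488, 34.2512)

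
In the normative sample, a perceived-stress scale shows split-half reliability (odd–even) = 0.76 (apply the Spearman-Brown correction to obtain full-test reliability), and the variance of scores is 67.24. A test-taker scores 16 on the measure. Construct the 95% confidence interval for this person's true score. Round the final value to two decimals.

σ = 67.24^(1/2) = 8.20000
r_full = 2·0.76 / (1 + 0.76) ≈ 0.86364
SEM = 8.20000×√(1 − 0.86364) ≈ 3.02805
1.96 × SEM ≈ 5.93498
CI = 16 ± 5.93498 → [10.06502, 21.93498]

[10.07, 21.93]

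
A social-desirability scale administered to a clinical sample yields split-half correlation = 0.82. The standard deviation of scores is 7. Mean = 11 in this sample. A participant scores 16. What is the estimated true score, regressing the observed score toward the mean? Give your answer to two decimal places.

Full-length reliability (Spearman-Brown) = 2(0.82)/(1+0.82) ≈ 0.901
T̂ = 0.901(16) + 0.099(11) ≈ 15.505

15.51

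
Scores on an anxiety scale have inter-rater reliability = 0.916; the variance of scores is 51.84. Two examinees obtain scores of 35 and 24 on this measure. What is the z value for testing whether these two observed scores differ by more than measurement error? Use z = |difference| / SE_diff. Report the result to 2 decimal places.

3.73

σ = 51.84^(1/2) = 7.200
SEM = 7.200*√(1 − 0.916) ≈ 2.087
Standard error of the difference = 2.087·√2 ≈ 2.951
z = 11 / 2.951 ≈ 3.727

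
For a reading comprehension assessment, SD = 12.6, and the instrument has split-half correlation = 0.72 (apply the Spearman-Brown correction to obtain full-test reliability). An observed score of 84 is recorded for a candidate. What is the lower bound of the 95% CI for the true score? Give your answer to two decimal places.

74.04

Full-length reliability (Spearman-Brown) = 2(0.72)/(1+0.72) ≈ 0.8372
The standard error of measurement is 12.6000*√(1 − 0.8372) ≈ 12.6000*0.4035 ≈ 5.0838.
Margin = 1.96 * 5.0838 ≈ 9.9642
Lower limit = 84 − 9.9642 ≈ 74.0358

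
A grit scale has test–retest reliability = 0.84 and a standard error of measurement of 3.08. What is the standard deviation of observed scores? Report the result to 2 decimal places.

7.70

SD = 3.08 / √(1 − 0.84) ≃ 7.7000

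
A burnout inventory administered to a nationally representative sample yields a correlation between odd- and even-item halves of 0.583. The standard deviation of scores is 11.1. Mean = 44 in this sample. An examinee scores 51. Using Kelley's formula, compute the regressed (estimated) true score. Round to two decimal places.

49.16

Full-length reliability (Spearman-Brown) = 2(0.583)/(1+0.583) ≈ 0.73658
T̂ = 0.73658(51) + 0.26342(44) ≈ 49.15603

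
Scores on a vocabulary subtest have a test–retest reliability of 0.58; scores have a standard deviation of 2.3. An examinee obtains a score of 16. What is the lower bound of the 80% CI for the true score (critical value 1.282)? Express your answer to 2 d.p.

14.09

SEM = 2.300×√(1 − 0.580) ≈ 1.491
Half-width = 1.282×1.491 ≈ 1.911
Lower limit = 16 − 1.911 ≈ 14.089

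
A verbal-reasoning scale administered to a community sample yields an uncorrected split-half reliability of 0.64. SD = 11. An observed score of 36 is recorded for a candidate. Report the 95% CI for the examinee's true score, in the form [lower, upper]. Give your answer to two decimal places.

Full-length reliability (Spearman-Brown) = 2(0.64)/(1+0.64) ≃ 0.7805
SEM = 11.0000×√(1 − 0.7805) ≃ 5.1537
1.96 × SEM ≃ 10.1013
Interval: (25.8987, 46.1013)

[25.90, 46.10]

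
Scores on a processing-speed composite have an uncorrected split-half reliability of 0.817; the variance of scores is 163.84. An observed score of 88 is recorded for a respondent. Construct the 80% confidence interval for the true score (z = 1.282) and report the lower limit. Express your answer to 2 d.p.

σ = 163.84^(1/2) = 12.80000
Spearman-Brown: r = 2(0.817) / (1 + 0.817) = 1.63400 / 1.81700 ≈ 0.89928
SEM = 12.80000*√(1 − 0.89928) ≈ 4.06217
Margin = 1.282 * 4.06217 ≈ 5.20770
Lower limit = 88 − 5.20770 ≈ 82.79230

82.79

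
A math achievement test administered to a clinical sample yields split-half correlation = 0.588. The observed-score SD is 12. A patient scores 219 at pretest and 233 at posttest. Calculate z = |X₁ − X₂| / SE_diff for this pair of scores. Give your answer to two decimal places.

1.62

Spearman-Brown: r = 2(0.588) / (1 + 0.588) = 1.1760 / 1.5880 ≃ 0.7406
The standard error of measurement is 12.0000·√(1 − 0.7406) ≃ 12.0000·0.5094 ≃ 6.1123.
Standard error of the difference = 6.1123·√2 ≃ 8.6441
z = |219 − 233| / 8.6441 = 14 / 8.6441 ≃ 1.6196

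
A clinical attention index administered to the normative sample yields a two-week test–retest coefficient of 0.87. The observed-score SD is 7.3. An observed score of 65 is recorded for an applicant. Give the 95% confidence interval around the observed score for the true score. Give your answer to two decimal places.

SEM = 7.30000×√(1 − 0.87000) ≈ 2.63205
Margin = 1.96 × 2.63205 ≈ 5.15882
CI = 65 ± 5.15882 → [59.84118, 70.15882]

[59.84, 70.16]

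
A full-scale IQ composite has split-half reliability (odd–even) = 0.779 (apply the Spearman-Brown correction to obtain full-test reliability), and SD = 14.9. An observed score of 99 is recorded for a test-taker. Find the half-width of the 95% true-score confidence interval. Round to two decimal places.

10.29

Spearman-Brown: r = 2(0.779) / (1 + 0.779) = 1.5580 / 1.7790 ≈ 0.8758
SEM = 14.9000 * √(1 − 0.8758) = 14.9000 * √0.1242 ≈ 14.9000 * 0.3525 ≈ 5.2516
1.96 * SEM ≈ 10.2932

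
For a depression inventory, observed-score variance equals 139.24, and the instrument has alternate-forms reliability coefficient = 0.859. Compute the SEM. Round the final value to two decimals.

4.43

σ = 139.24^(1/2) = 11.8000
SEM = 11.8000 × √(1 − 0.8590) = 11.8000 × √0.1410 ≈ 11.8000 × 0.3755 ≈ 4.4309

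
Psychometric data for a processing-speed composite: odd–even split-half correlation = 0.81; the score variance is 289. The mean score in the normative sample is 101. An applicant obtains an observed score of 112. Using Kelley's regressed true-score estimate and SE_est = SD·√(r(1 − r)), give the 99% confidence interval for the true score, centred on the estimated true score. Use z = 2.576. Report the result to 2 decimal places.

σ = 289^(1/2) = 17.000
r_full = 2·0.81 / (1 + 0.81) ≈ 0.895
T̂ = r·X + (1 − r)·M = 0.895×112 + 0.105×101 ≈ 100.243 + 10.602 ≈ 110.845
SE_est = 17.000·√[r(1 − r)] ≈ 5.211
CI = 110.845 ± 2.576 × 5.211 → [97.422, 124.268]

[97.42, 124.27]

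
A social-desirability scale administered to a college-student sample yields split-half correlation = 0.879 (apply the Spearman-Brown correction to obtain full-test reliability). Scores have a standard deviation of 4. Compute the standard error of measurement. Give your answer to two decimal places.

Full-length reliability (Spearman-Brown) = 2(0.879)/(1+0.879) ≈ 0.936
SEM = 4.000*√(1 − 0.936) ≈ 1.015

1.02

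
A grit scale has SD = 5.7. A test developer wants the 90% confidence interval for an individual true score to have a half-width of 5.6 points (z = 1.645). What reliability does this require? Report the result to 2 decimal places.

Required SEM = 5.6 / 1.645 ≈ 3.404
Required reliability = 1 − (SEM/SD)² = 1 − 0.357 ≈ 0.643

0.64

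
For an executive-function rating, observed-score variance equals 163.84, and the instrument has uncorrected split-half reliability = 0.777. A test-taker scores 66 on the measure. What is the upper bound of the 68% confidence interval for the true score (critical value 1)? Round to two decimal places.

70.53

σ = 163.84^(1/2) = 12.800
Full-length reliability (Spearman-Brown) = 2(0.777)/(1+0.777) ≈ 0.875
The standard error of measurement is 12.800×√(1 − 0.875) ≈ 12.800×0.354 ≈ 4.534.
Margin = 1 × 4.534 ≈ 4.534
Upper bound: 66 + 4.534 = 70.534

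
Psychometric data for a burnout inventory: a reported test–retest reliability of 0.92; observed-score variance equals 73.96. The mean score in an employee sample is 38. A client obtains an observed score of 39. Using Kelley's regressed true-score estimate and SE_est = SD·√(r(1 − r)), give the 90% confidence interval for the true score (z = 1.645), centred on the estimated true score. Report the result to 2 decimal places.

[35.08, 42.76]

SD = √73.96 = 8.60000
T̂ = r·X + (1 − r)·M = 0.92000×39 + 0.08000×38 = 35.88000 + 3.04000 ≃ 38.92000
SE_est = SD × √(r(1 − r)) = 8.60000 × √0.07360 ≃ 8.60000 × 0.27129 ≃ 2.33312
90% CI: 38.92000 ± 3.83798 ≃ (35.08202, 42.75798)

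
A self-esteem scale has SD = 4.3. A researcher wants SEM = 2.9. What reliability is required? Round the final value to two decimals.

0.55

Required reliability = 1 − (SEM/SD)² = 1 − 0.4548 ≈ 0.5452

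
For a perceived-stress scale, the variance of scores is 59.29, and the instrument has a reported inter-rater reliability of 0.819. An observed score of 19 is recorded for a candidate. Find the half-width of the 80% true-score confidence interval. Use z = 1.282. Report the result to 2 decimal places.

4.20

SD = √59.29 ≈ 7.700
SEM = 7.700×√(1 − 0.819) ≈ 3.276
Margin = 1.282 × 3.276 ≈ 4.200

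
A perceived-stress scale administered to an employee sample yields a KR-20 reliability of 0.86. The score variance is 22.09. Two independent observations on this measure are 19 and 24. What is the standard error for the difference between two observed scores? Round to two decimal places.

σ = 22.09^(1/2) = 4.7000
SEM = 4.7000 · √(1 − 0.8600) = 4.7000 · √0.1400 ≈ 4.7000 · 0.3742 ≈ 1.7586
SE_diff = √2 · SEM ≈ 2.4870

2.49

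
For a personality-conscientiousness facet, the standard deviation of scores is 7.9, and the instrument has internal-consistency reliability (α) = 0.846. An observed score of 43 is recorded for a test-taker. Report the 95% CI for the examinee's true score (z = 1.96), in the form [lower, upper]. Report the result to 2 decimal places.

The standard error of measurement is 7.9000×√(1 − 0.8460) ≈ 7.9000×0.3924 ≈ 3.1002.
Half-width = 1.96×3.1002 ≈ 6.0764
CI = 43 ± 6.0764 → [36.9236, 49.0764]

[36.92, 49.08]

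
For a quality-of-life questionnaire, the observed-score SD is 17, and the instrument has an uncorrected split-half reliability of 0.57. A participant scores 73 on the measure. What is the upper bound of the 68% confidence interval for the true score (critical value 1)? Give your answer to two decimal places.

Full-length reliability (Spearman-Brown) = 2(0.57)/(1+0.57) ≈ 0.72611
The standard error of measurement is 17.00000*√(1 − 0.72611) ≈ 17.00000*0.52334 ≈ 8.89679.
Half-width = 1*8.89679 ≈ 8.89679
Upper limit = 73 + 8.89679 ≈ 81.89679

81.90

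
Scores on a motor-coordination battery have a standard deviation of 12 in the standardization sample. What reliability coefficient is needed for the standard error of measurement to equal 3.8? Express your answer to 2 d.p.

0.90

r = 1 − (3.80000/12)² ≈ 1 − 0.10028 ≈ 0.89972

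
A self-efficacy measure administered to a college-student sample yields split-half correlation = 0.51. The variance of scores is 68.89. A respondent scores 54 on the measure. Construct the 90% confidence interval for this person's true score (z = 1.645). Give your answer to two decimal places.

[46.22, 61.78]

SD = √68.89 ≃ 8.3000
Full-length reliability (Spearman-Brown) = 2(0.51)/(1+0.51) ≃ 0.6755
SEM = 8.3000 · √(1 − 0.6755) = 8.3000 · √0.3245 ≃ 8.3000 · 0.5697 ≃ 4.7281
1.645 · SEM ≃ 7.7777
Interval: (46.2223, 61.7777)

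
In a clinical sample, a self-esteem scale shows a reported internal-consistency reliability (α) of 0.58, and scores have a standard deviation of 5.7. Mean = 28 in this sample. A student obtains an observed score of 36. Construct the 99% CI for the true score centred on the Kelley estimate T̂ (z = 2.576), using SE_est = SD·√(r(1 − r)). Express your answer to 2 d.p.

[25.39, 39.89]

T̂ = 0.5800(36) + 0.4200(28) ≈ 32.6400
SE_est = SD · √(r(1 − r)) = 5.7000 · √0.2436 ≈ 5.7000 · 0.4936 ≈ 2.8133
CI = 32.6400 ± 2.576 · 2.8133 → [25.3930, 39.8870]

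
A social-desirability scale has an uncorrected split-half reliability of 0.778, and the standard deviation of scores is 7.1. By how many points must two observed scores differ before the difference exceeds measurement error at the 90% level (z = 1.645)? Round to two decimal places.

5.84

Spearman-Brown: r = 2(0.778) / (1 + 0.778) = 1.5560 / 1.7780 ≈ 0.8751
SEM = 7.1000 · √(1 − 0.8751) = 7.1000 · √0.1249 ≈ 7.1000 · 0.3534 ≈ 2.5088
SE_diff = √2 · SEM ≈ 3.5480
Smallest detectable difference = 1.645·3.5480 ≈ 5.8365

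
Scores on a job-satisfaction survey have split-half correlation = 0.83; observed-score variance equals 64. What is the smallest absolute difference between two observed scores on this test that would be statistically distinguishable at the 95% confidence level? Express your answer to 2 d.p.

6.76

σ = 64^(1/2) = 8.000
Full-length reliability (Spearman-Brown) = 2(0.83)/(1+0.83) ≈ 0.907
SEM = 8.000 × √(1 − 0.907) = 8.000 × √0.093 ≈ 8.000 × 0.305 ≈ 2.438
SE_diff = SEM × √2 ≈ 2.438 × 1.414 ≈ 3.448
Smallest detectable difference = 1.96×3.448 ≈ 6.759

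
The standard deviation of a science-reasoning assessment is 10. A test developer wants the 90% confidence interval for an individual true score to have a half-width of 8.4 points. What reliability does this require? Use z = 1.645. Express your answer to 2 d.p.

0.74

SEM needed = half-width / z = 8.4/1.645 ≈ 5.106
r = 1 − (5.106/10)² ≈ 1 − 0.261 ≈ 0.739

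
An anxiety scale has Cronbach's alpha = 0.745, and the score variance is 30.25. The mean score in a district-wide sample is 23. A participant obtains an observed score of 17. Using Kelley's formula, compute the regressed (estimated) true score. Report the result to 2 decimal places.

T̂ = r·X + (1 − r)·M = 0.7450*17 + 0.2550*23 = 12.6650 + 5.8650 ≃ 18.5300

18.53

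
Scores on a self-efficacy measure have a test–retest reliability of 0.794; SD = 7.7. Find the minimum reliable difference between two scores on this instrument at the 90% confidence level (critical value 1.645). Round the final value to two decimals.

8.13

SEM = 7.7000*√(1 − 0.7940) ≈ 3.4948
SE_diff = √2 * SEM ≈ 4.9424
Minimum reliable difference = 1.645 * SE_diff ≈ 1.645 * 4.9424 ≈ 8.1303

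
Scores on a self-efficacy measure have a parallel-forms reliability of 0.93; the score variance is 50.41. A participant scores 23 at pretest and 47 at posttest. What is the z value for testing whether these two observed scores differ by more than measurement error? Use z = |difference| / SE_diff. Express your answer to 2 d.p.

9.03

SD = √50.41 = 7.100
SEM = 7.100 · √(1 − 0.930) = 7.100 · √0.070 ≃ 7.100 · 0.265 ≃ 1.878
SE_diff = √2 · SEM ≃ 2.657
z = |23 − 47| / 2.657 = 24 / 2.657 ≃ 9.034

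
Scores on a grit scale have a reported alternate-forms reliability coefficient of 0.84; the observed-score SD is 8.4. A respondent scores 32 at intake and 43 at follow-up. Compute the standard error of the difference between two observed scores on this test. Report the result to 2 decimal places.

SEM = 8.400·√(1 − 0.840) ≈ 3.360
SE_diff = √2 · SEM ≈ 4.752

4.75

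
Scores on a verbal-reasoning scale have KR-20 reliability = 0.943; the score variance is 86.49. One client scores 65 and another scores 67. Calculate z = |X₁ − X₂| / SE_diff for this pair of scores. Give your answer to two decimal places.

SD = √86.49 ≈ 9.300
SEM = 9.300 * √(1 − 0.943) = 9.300 * √0.057 ≈ 9.300 * 0.239 ≈ 2.220
Standard error of the difference = 2.220·√2 ≈ 3.140
z = |65 − 67| / 3.140 = 2 / 3.140 ≈ 0.637

0.64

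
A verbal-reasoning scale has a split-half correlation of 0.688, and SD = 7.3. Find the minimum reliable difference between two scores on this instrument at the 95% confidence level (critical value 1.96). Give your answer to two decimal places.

r_full = 2·0.688 / (1 + 0.688) ≃ 0.81517
The standard error of measurement is 7.30000·√(1 − 0.81517) ≃ 7.30000·0.42992 ≃ 3.13844.
SE_diff = √2 · SEM ≃ 4.43843
Minimum reliable difference = 1.96 · SE_diff ≃ 1.96 · 4.43843 ≃ 8.69931

8.70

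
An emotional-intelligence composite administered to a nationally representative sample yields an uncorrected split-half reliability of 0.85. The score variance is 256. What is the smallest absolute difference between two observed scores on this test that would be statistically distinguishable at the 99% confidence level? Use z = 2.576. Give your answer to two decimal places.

σ = 256^(1/2) = 16.00000
Spearman-Brown: r = 2(0.85) / (1 + 0.85) = 1.70000 / 1.85000 ≃ 0.91892
SEM = 16.00000 * √(1 − 0.91892) = 16.00000 * √0.08108 ≃ 16.00000 * 0.28475 ≃ 4.55596
SE_diff = SEM * √2 ≃ 4.55596 * 1.41421 ≃ 6.44310
Smallest detectable difference = 2.576*6.44310 ≃ 16.59742

16.60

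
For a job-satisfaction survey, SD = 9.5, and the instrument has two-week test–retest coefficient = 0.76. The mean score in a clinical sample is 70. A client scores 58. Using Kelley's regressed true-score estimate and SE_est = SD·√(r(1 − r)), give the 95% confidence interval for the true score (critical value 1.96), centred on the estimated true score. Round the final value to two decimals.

Estimated true score = 0.76000·58 + (1 − 0.76000)·70 ≈ 60.88000
SE_est = 9.50000·√(0.76000·0.24000) ≈ 4.05729
CI = 60.88000 ± 1.96 · 4.05729 → [52.92771, 68.83229]

[52.93, 68.83]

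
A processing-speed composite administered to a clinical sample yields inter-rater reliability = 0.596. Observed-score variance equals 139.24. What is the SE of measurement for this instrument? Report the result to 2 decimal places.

7.50

σ = 139.24^(1/2) = 11.800
The standard error of measurement is 11.800×√(1 − 0.596) ≃ 11.800×0.636 ≃ 7.500.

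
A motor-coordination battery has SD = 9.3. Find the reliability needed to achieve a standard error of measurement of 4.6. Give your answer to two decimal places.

0.76

Required reliability = 1 − (SEM/SD)² = 1 − 0.2447 ≈ 0.7553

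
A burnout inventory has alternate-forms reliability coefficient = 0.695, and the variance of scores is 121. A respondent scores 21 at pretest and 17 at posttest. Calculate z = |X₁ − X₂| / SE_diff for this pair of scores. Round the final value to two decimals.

0.47

SD = √121 ≈ 11.000
SEM = 11.000·√(1 − 0.695) ≈ 6.075
Standard error of the difference = 6.075·√2 ≈ 8.591
z = 4 / 8.591 ≈ 0.466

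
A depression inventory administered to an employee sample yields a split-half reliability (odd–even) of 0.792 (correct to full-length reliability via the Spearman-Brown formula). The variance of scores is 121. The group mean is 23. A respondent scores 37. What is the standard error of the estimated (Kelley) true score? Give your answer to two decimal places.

σ = 121^(1/2) = 11.000
Spearman-Brown: r = 2(0.792) / (1 + 0.792) = 1.584 / 1.792 ≈ 0.884
SE_est = 11.000·√(0.884·0.116) ≈ 3.523

3.52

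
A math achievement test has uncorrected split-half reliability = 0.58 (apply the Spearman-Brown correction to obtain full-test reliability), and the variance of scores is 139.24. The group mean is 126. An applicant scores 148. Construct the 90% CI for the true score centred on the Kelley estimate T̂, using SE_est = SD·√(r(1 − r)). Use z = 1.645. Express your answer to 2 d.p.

[133.58, 150.73]

σ = 139.24^(1/2) = 11.8000
Spearman-Brown: r = 2(0.58) / (1 + 0.58) = 1.1600 / 1.5800 ≃ 0.7342
Estimated true score = 0.7342×148 + (1 − 0.7342)×126 ≃ 142.1519
SE_est = SD × √(r(1 − r)) = 11.8000 × √0.1952 ≃ 11.8000 × 0.4418 ≃ 5.2129
CI = 142.1519 ± 1.645 × 5.2129 → [133.5767, 150.7271]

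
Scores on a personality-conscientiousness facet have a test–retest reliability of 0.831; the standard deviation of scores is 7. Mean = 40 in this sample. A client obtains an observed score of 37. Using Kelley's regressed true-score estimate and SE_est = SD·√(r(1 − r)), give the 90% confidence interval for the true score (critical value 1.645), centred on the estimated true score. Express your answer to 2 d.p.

T̂ = r·X + (1 − r)·M = 0.8310*37 + 0.1690*40 = 30.7470 + 6.7600 ≈ 37.5070
SE_est = SD * √(r(1 − r)) = 7.0000 * √0.1404 ≈ 7.0000 * 0.3748 ≈ 2.6233
CI = 37.5070 ± 1.645 * 2.6233 → [33.1917, 41.8223]

[33.19, 41.82]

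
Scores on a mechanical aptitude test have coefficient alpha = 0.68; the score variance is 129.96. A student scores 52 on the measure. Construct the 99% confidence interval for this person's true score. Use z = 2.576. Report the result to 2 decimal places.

[35.39, 68.61]

SD = √129.96 = 11.400
SEM = 11.400 × √(1 − 0.680) = 11.400 × √0.320 ≈ 11.400 × 0.566 ≈ 6.449
Half-width = 2.576×6.449 ≈ 16.612
99% CI: 52 ± 16.612 = [35.388, 68.612]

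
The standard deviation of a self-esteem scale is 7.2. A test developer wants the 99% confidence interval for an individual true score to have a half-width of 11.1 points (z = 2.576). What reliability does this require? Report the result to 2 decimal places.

0.64

Required SEM = 11.1 / 2.576 ≃ 4.3090
Required reliability = 1 − (SEM/SD)² = 1 − 0.3582 ≃ 0.6418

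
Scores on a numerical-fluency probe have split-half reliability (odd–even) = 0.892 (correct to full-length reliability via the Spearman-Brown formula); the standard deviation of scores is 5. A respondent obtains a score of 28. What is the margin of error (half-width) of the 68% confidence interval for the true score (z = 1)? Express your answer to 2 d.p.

1.19

Spearman-Brown: r = 2(0.892) / (1 + 0.892) = 1.78400 / 1.89200 ≈ 0.94292
SEM = 5.00000 · √(1 − 0.94292) = 5.00000 · √0.05708 ≈ 5.00000 · 0.23892 ≈ 1.19460
1 · SEM ≈ 1.19460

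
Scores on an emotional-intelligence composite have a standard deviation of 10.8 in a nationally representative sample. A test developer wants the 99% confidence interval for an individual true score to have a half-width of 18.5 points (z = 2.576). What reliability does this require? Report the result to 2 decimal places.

0.56

SEM needed = half-width / z = 18.5/2.576 ≈ 7.182
Required reliability = 1 − (SEM/SD)² = 1 − 0.442 ≈ 0.558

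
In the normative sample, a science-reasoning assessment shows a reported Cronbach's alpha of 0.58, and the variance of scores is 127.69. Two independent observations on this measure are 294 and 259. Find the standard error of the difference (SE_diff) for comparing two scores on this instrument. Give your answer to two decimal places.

SD = √127.69 = 11.300
SEM = 11.300 × √(1 − 0.580) = 11.300 × √0.420 ≈ 11.300 × 0.648 ≈ 7.323
SE_diff = √2 × SEM ≈ 10.357

10.36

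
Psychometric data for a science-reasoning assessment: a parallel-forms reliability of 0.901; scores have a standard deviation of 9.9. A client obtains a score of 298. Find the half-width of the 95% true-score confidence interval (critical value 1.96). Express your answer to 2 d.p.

6.11

SEM = 9.9000×√(1 − 0.9010) ≈ 3.1150
Half-width = 1.96×3.1150 ≈ 6.1053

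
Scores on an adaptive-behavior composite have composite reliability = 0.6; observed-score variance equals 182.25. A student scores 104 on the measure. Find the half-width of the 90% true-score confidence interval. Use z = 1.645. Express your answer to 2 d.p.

SD = √182.25 ≃ 13.5000
SEM = 13.5000 * √(1 − 0.6000) = 13.5000 * √0.4000 ≃ 13.5000 * 0.6325 ≃ 8.5381
Half-width = 1.645*8.5381 ≃ 14.0453

14.05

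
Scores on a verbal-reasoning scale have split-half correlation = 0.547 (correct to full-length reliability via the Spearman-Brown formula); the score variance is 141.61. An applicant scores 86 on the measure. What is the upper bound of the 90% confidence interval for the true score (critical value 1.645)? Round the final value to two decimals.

SD = √141.61 ≈ 11.90000
r_full = 2·0.547 / (1 + 0.547) ≈ 0.70718
SEM = 11.90000·√(1 − 0.70718) ≈ 6.43948
1.645 · SEM ≈ 10.59295
Upper bound: 86 + 10.59295 = 96.59295

96.59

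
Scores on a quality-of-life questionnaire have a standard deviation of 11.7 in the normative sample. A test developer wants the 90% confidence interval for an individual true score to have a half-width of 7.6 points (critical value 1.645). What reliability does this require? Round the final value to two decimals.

SEM needed = half-width / z = 7.6/1.645 ≈ 4.6201
r = 1 − (SEM / SD)² = 1 − (4.6201 / 11.7)² ≈ 1 − 0.1559 ≈ 0.8441

0.84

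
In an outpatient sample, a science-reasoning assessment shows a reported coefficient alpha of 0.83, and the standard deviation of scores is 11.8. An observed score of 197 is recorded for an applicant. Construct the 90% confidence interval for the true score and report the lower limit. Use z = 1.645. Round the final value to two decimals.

189.00

The standard error of measurement is 11.800*√(1 − 0.830) ≈ 11.800*0.412 ≈ 4.865.
1.645 * SEM ≈ 8.003
Lower limit = 197 − 8.003 ≈ 188.997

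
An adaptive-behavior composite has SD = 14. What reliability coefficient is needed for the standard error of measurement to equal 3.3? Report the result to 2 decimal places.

0.94

Required reliability = 1 − (SEM/SD)² = 1 − 0.05556 ≈ 0.94444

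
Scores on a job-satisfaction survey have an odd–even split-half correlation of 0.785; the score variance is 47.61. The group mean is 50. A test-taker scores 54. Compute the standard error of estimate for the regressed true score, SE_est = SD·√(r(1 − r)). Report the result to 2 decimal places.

σ = 47.61^(1/2) = 6.9000
Spearman-Brown: r = 2(0.785) / (1 + 0.785) = 1.5700 / 1.7850 ≃ 0.8796
SE_est = SD · √(r(1 − r)) = 6.9000 · √0.1059 ≃ 6.9000 · 0.3255 ≃ 2.2458

2.25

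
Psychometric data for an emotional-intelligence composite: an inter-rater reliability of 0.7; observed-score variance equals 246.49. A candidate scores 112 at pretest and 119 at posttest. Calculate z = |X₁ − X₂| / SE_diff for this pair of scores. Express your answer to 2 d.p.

SD = √246.49 ≈ 15.7000
The standard error of measurement is 15.7000*√(1 − 0.7000) ≈ 15.7000*0.5477 ≈ 8.5992.
SE_diff = SEM * √2 ≈ 8.5992 * 1.4142 ≈ 12.1612
z = 7 / 12.1612 ≈ 0.5756

0.58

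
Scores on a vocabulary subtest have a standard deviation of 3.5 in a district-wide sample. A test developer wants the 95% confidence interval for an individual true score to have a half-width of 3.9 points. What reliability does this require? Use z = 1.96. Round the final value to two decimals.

0.68

SEM needed = half-width / z = 3.9/1.96 ≃ 1.9898
r = 1 − (1.9898/3.5)² ≃ 1 − 0.3232 ≃ 0.6768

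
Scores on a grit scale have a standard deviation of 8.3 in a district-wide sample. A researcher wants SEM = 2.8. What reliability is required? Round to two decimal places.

r = 1 − (SEM / SD)² = 1 − (2.800 / 8.3)² ≈ 1 − 0.114 ≈ 0.886

0.89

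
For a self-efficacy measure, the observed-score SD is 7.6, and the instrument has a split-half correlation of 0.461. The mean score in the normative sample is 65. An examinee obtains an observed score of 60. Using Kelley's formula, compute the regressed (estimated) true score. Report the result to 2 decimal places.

61.84

r_full = 2·0.461 / (1 + 0.461) ≈ 0.6311
T̂ = 0.6311(60) + 0.3689(65) ≈ 61.8446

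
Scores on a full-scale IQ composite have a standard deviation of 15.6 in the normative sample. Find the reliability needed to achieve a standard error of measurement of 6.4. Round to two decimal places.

0.83

Required reliability = 1 − (SEM/SD)² = 1 − 0.16831 ≈ 0.83169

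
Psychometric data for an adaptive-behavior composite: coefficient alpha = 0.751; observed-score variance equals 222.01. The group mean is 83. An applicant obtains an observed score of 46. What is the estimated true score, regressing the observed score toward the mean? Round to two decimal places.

Estimated true score = 0.7510*46 + (1 − 0.7510)*83 ≈ 55.2130

55.21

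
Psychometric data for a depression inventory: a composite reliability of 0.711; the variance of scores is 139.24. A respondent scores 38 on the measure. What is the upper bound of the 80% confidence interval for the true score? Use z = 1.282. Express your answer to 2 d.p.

46.13

SD = √139.24 = 11.8000
SEM = 11.8000*√(1 − 0.7110) ≈ 6.3435
Margin = 1.282 * 6.3435 ≈ 8.1324
Upper bound: 38 + 8.1324 = 46.1324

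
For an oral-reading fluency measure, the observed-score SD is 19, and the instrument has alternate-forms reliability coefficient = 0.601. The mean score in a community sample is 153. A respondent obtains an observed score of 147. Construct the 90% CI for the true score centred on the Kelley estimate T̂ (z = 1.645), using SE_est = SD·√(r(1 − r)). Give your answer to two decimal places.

[134.09, 164.70]

T̂ = r·X + (1 − r)·M = 0.6010×147 + 0.3990×153 = 88.3470 + 61.0470 ≃ 149.3940
SE_est = 19.0000·√[r(1 − r)] ≃ 9.3042
CI = 149.3940 ± 1.645 × 9.3042 → [134.0887, 164.6993]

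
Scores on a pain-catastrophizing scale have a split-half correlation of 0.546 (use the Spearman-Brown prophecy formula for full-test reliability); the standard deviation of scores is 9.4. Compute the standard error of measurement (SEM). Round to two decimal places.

5.09

Spearman-Brown: r = 2(0.546) / (1 + 0.546) = 1.092 / 1.546 ≃ 0.706
SEM = 9.400 · √(1 − 0.706) = 9.400 · √0.294 ≃ 9.400 · 0.542 ≃ 5.094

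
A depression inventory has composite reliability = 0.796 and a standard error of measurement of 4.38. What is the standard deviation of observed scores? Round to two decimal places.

9.70

SD = SEM / √(1 − r) = 4.38 / √0.2040 ≈ 4.38 / 0.4517 ≈ 9.6975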